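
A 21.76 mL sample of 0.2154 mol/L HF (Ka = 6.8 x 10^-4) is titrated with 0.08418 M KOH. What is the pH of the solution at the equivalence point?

7.97

n(HF) = 0.2154 x 0.02176 = 0.004687 mol; V(KOH) at equivalence = 0.004687/0.08418 = 0.05568 L.
At equivalence all the acid is converted to F-; total volume = 0.02176 + 0.05568 = 0.07744 L, so [F-] = 0.004687/0.07744 = 0.06053 M.
Kb = Kw/Ka = 1.0e-14 / 6.8 x 10^-4 = 1.47e-11.
[OH^-] = sqrt(Kb x [F-]) = sqrt(1.47e-11 x 0.06053) = 9.43e-7 M.
pOH = 6.03, so pH = 14.00 - 6.03 = 7.97.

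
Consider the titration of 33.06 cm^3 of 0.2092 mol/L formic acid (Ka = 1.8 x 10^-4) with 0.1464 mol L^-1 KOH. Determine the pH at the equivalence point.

8.34

n(HCOOH) = 0.2092 x 0.03306 = 0.006916 mol; V(KOH) at equivalence = 0.006916/0.1464 = 0.04724 L.
At equivalence all the acid is converted to HCOO-; total volume = 0.03306 + 0.04724 = 0.08030 L, so [HCOO-] = 0.006916/0.08030 = 0.08613 M.
Kb = Kw/Ka = 1.0e-14 / 1.8 x 10^-4 = 5.56e-11.
[OH^-] = sqrt(Kb x [HCOO-]) = sqrt(5.56e-11 x 0.08613) = 2.19e-6 M.
pOH = 5.66, so pH = 14.00 - 5.66 = 8.34.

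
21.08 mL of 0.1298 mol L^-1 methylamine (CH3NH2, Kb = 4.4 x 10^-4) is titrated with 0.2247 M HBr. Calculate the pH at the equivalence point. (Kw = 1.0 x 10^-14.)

5.86

n(CH3NH2) = 0.1298 x 0.02108 = 0.002736 mol; V(HBr) at equivalence = 0.002736/0.2247 = 0.01218 L.
At equivalence the base is fully converted to CH3NH3+; total volume = 0.03326 L, so [CH3NH3+] = 0.002736/0.03326 = 0.08227 M.
Ka(CH3NH3+) = Kw/Kb = 1.0e-14 / 4.4 x 10^-4 = 2.27e-11.
[H^+] = sqrt(Ka x [CH3NH3+]) = sqrt(2.27e-11 x 0.08227) = 1.37e-6 M.
pH = -log(1.37e-6) = 5.86.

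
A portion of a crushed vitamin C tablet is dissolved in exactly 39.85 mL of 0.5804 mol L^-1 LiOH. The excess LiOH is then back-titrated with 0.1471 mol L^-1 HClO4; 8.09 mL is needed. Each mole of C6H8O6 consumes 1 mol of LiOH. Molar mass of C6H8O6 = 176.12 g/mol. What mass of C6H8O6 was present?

3.86 g

Total n(LiOH) added = 0.5804 x 0.03985 = 0.02313 mol.
n(HClO4) used = 0.1471 x 0.008090 = 0.001190 mol, which equals the excess n(LiOH).
So n(LiOH) consumed by the sample = 0.02313 - 0.001190 = 0.02194 mol.
n(C6H8O6) = 0.02194 / 1 = 0.02194 mol.
mass = 0.02194 mol x 176.12 g/mol = 3.86 g.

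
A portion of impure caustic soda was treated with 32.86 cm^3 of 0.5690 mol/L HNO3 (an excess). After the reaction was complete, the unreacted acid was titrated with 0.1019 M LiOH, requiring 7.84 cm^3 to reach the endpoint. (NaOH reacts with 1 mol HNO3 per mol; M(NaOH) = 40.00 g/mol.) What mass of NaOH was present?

0.716 g

Total n(HNO3) added = 0.5690 x 0.03286 = 0.01870 mol.
n(LiOH) used = 0.1019 x 0.007840 = 0.0007989 mol, which equals the excess n(HNO3).
So n(HNO3) consumed by the sample = 0.01870 - 0.0007989 = 0.01790 mol.
n(NaOH) = 0.01790 / 1 = 0.01790 mol.
mass = 0.01790 mol x 40.00 g/mol = 0.716 g.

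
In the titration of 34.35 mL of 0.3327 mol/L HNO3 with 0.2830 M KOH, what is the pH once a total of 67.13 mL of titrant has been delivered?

n(acid) = 0.3327 x 0.03435 = 0.01143 mol; n(KOH) added = 0.2830 x 0.06713 = 0.01900 mol.
Base is in excess by 0.01900 - 0.01143 = 0.007570 mol in a total volume of 0.1015 L.
[OH^-] = 0.007570/0.1015 = 0.07459 M, so pOH = 1.13 and pH = 14.00 - 1.13 = 12.87.

12.87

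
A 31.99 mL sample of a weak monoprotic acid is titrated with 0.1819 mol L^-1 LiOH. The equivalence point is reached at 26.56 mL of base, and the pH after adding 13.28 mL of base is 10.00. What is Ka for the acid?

1.0 x 10^-10

13.28 mL is half of the equivalence volume, so this is the half-equivalence point where [HA] = [A^-].
At half-equivalence pH = pKa, so pKa = 10.00.
Ka = 10^(-10.00) = 1.0 x 10^-10.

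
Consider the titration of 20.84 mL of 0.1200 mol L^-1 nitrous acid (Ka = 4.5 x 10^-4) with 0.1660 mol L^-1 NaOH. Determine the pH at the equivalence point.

n(HNO2) = 0.1200 x 0.02084 = 0.002501 mol; V(NaOH) at equivalence = 0.002501/0.1660 = 0.01507 L.
At equivalence all the acid is converted to NO2-; total volume = 0.02084 + 0.01507 = 0.03591 L, so [NO2-] = 0.002501/0.03591 = 0.06965 M.
Kb = Kw/Ka = 1.0e-14 / 4.5 x 10^-4 = 2.22e-11.
[OH^-] = sqrt(Kb x [NO2-]) = sqrt(2.22e-11 x 0.06965) = 1.24e-6 M.
pOH = 5.91, so pH = 14.00 - 5.91 = 8.09.

8.09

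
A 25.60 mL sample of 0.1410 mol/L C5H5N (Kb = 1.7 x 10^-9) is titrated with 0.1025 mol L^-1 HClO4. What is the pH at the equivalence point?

3.23

n(C5H5N) = 0.1410 x 0.02560 = 0.003610 mol; V(HClO4) at equivalence = 0.003610/0.1025 = 0.03522 L.
At equivalence the base is fully converted to C5H5NH+; total volume = 0.06082 L, so [C5H5NH+] = 0.003610/0.06082 = 0.05935 M.
Ka(C5H5NH+) = Kw/Kb = 1.0e-14 / 1.7 x 10^-9 = 5.88e-6.
[H^+] = sqrt(Ka x [C5H5NH+]) = sqrt(5.88e-6 x 0.05935) = 0.000591 M.
pH = -log(0.000591) = 3.23.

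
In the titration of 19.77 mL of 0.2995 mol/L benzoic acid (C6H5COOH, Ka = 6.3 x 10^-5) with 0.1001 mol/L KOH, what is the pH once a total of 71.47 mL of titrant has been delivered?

12.13

n(acid) = 0.2995 x 0.01977 = 0.005921 mol; n(KOH) added = 0.1001 x 0.07147 = 0.007154 mol.
Base is in excess by 0.007154 - 0.005921 = 0.001233 mol in a total volume of 0.09124 L.
[OH^-] = 0.001233/0.09124 = 0.01351 M, so pOH = 1.87 and pH = 14.00 - 1.87 = 12.13.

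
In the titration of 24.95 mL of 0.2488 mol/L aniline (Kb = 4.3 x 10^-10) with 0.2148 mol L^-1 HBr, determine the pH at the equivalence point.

n(C6H5NH2) = 0.2488 x 0.02495 = 0.006208 mol; V(HBr) at equivalence = 0.006208/0.2148 = 0.02890 L.
At equivalence the base is fully converted to C6H5NH3+; total volume = 0.05385 L, so [C6H5NH3+] = 0.006208/0.05385 = 0.1153 M.
Ka(C6H5NH3+) = Kw/Kb = 1.0e-14 / 4.3 x 10^-10 = 2.33e-5.
[H^+] = sqrt(Ka x [C6H5NH3+]) = sqrt(2.33e-5 x 0.1153) = 0.00164 M.
pH = -log(0.00164) = 2.79.

2.79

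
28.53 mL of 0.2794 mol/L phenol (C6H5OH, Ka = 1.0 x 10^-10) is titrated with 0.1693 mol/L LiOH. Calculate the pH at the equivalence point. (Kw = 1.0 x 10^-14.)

11.51

n(C6H5OH) = 0.2794 x 0.02853 = 0.007971 mol; V(LiOH) at equivalence = 0.007971/0.1693 = 0.04708 L.
At equivalence all the acid is converted to C6H5O-; total volume = 0.02853 + 0.04708 = 0.07561 L, so [C6H5O-] = 0.007971/0.07561 = 0.1054 M.
Kb = Kw/Ka = 1.0e-14 / 1.0 x 10^-10 = 0.000100.
[OH^-] = sqrt(Kb x [C6H5O-]) = sqrt(0.000100 x 0.1054) = 0.00325 M.
pOH = 2.49, so pH = 14.00 - 2.49 = 11.51.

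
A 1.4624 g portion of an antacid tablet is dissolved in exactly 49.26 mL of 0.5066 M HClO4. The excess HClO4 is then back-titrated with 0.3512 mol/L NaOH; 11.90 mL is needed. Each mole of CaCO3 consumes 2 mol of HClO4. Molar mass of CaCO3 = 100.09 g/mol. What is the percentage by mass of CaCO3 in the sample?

Total n(HClO4) added = 0.5066 x 0.04926 = 0.02496 mol.
n(NaOH) used = 0.3512 x 0.01190 = 0.004179 mol, which equals the excess n(HClO4).
So n(HClO4) consumed by the sample = 0.02496 - 0.004179 = 0.02078 mol.
n(CaCO3) = 0.02078 / 2 = 0.01039 mol.
mass CaCO3 = 0.01039 x 100.09 = 1.040 g, so %CaCO3 = 1.040/1.4624 x 100 = 71.1%.

71.1%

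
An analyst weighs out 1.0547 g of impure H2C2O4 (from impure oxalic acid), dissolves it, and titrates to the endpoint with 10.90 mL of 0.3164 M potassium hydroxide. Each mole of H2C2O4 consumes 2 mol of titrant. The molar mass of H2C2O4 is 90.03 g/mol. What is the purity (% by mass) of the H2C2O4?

n(KOH) = 0.3164 x 0.01090 = 0.003449 mol.
n(H2C2O4) = 0.003449 / 2 = 0.001724 mol.
mass of H2C2O4 = 0.001724 x 90.03 = 0.1552 g.
% purity = 0.1552 / 1.0547 x 100 = 14.7%.

14.7%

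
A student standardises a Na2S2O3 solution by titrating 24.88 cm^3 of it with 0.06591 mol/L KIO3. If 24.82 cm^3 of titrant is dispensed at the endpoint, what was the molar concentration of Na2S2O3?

n(KIO3) = 0.06591 x 0.02482 = 0.001636 mol.
From the balanced equation, 1 mol KIO3 reacts with 6 mol Na2S2O3, so n(Na2S2O3) = 0.001636 x 6/1 = 0.009815 mol.
[Na2S2O3] = 0.009815 / 0.02488 L = 0.395 M.

0.395 M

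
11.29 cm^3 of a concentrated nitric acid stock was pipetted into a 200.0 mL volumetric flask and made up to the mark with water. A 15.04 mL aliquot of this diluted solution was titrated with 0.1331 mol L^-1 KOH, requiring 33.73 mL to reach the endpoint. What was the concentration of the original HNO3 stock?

5.29 M

n(KOH) = 0.1331 x 0.03373 = 0.004489 mol.
n(HNO3) in the aliquot = 0.004489 mol.
[diluted HNO3] = 0.004489 / 0.01504 = 0.2985 M.
Dilution factor = 200.0/11.29 = 17.71, so [stock] = 0.2985 x 17.71 = 5.29 M.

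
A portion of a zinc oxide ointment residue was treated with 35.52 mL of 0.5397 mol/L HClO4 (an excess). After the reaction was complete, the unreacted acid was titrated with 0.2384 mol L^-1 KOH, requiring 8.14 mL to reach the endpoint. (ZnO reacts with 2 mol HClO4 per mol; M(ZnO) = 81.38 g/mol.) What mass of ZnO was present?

Total n(HClO4) added = 0.5397 x 0.03552 = 0.01917 mol.
n(KOH) used = 0.2384 x 0.008140 = 0.001941 mol, which equals the excess n(HClO4).
So n(HClO4) consumed by the sample = 0.01917 - 0.001941 = 0.01723 mol.
n(ZnO) = 0.01723 / 2 = 0.008615 mol.
mass = 0.008615 mol x 81.38 g/mol = 0.701 g.

0.701 g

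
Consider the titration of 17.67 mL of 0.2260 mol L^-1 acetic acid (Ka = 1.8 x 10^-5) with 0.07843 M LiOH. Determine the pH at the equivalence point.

n(CH3COOH) = 0.2260 x 0.01767 = 0.003993 mol; V(LiOH) at equivalence = 0.003993/0.07843 = 0.05092 L.
At equivalence all the acid is converted to CH3COO-; total volume = 0.01767 + 0.05092 = 0.06859 L, so [CH3COO-] = 0.003993/0.06859 = 0.05822 M.
Kb = Kw/Ka = 1.0e-14 / 1.8 x 10^-5 = 5.56e-10.
[OH^-] = sqrt(Kb x [CH3COO-]) = sqrt(5.56e-10 x 0.05822) = 5.69e-6 M.
pOH = 5.25, so pH = 14.00 - 5.25 = 8.75.

8.75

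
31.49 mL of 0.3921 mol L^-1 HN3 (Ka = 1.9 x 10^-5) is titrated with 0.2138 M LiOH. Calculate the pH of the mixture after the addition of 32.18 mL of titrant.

Initial n(HN3) = 0.3921 x 0.03149 = 0.01235 mol.
n(LiOH) added = 0.2138 x 0.03218 = 0.006880 mol, converting that many moles of HN3 to N3-.
Remaining n(HN3) = 0.005467 mol; n(N3-) = 0.006880 mol.
By Henderson-Hasselbalch, pH = pKa + log([A^-]/[HA]) = 4.72 + log(0.006880/0.005467) = 4.72 + (+0.10) = 4.82.

4.82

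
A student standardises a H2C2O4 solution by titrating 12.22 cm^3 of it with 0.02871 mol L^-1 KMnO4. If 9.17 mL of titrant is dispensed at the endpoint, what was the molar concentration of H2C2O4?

0.0539 M

n(KMnO4) = 0.02871 x 0.009170 = 0.0002633 mol.
From the balanced equation, 2 mol KMnO4 reacts with 5 mol H2C2O4, so n(H2C2O4) = 0.0002633 x 5/2 = 0.0006582 mol.
[H2C2O4] = 0.0006582 / 0.01222 L = 0.0539 M.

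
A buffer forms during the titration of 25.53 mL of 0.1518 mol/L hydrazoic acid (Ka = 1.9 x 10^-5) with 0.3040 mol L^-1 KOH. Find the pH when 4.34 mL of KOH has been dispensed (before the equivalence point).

4.43

Initial n(HN3) = 0.1518 x 0.02553 = 0.003875 mol.
n(KOH) added = 0.3040 x 0.004340 = 0.001319 mol, converting that many moles of HN3 to N3-.
Remaining n(HN3) = 0.002556 mol; n(N3-) = 0.001319 mol.
By Henderson-Hasselbalch, pH = pKa + log([A^-]/[HA]) = 4.72 + log(0.001319/0.002556) = 4.72 + (-0.29) = 4.43.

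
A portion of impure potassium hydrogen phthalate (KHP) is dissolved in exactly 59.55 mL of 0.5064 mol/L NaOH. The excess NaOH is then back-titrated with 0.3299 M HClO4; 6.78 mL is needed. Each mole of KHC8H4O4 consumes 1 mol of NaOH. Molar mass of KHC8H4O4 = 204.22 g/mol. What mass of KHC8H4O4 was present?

Total n(NaOH) added = 0.5064 x 0.05955 = 0.03016 mol.
n(HClO4) used = 0.3299 x 0.006780 = 0.002237 mol, which equals the excess n(NaOH).
So n(NaOH) consumed by the sample = 0.03016 - 0.002237 = 0.02792 mol.
n(KHC8H4O4) = 0.02792 / 1 = 0.02792 mol.
mass = 0.02792 mol x 204.22 g/mol = 5.70 g.

5.70 g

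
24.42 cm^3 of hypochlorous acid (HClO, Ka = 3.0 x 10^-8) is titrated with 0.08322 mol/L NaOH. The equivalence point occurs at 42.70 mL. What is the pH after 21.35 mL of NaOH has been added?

7.52

21.35 mL is exactly half the equivalence volume (42.70/2), i.e. the half-equivalence point.
There, n(HA) = n(A^-), so pH = pKa = -log(3.0 x 10^-8) = 7.52.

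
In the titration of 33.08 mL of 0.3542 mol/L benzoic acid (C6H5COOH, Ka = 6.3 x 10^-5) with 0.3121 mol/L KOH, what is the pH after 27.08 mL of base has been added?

Initial n(C6H5COOH) = 0.3542 x 0.03308 = 0.01172 mol.
n(KOH) added = 0.3121 x 0.02708 = 0.008452 mol, converting that many moles of C6H5COOH to C6H5COO-.
Remaining n(C6H5COOH) = 0.003265 mol; n(C6H5COO-) = 0.008452 mol.
By Henderson-Hasselbalch, pH = pKa + log([A^-]/[HA]) = 4.20 + log(0.008452/0.003265) = 4.20 + (+0.41) = 4.61.

4.61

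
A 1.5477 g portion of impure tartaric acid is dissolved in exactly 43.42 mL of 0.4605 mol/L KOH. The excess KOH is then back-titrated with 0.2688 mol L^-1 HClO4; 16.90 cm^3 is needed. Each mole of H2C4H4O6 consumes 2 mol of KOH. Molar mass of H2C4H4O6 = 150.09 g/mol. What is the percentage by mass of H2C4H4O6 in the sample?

Total n(KOH) added = 0.4605 x 0.04342 = 0.01999 mol.
n(HClO4) used = 0.2688 x 0.01690 = 0.004543 mol, which equals the excess n(KOH).
So n(KOH) consumed by the sample = 0.01999 - 0.004543 = 0.01545 mol.
n(H2C4H4O6) = 0.01545 / 2 = 0.007726 mol.
mass H2C4H4O6 = 0.007726 x 150.09 = 1.160 g, so %H2C4H4O6 = 1.160/1.5477 x 100 = 74.9%.

74.9%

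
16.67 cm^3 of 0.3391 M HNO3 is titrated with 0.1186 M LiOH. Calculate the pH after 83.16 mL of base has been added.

12.63

n(acid) = 0.3391 x 0.01667 = 0.005653 mol; n(LiOH) added = 0.1186 x 0.08316 = 0.009863 mol.
Base is in excess by 0.009863 - 0.005653 = 0.004210 mol in a total volume of 0.09983 L.
[OH^-] = 0.004210/0.09983 = 0.04217 M, so pOH = 1.37 and pH = 14.00 - 1.37 = 12.63.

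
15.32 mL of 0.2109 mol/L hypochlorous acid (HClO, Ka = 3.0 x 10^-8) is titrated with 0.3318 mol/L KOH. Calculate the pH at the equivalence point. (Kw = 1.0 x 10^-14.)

10.32

n(HClO) = 0.2109 x 0.01532 = 0.003231 mol; V(KOH) at equivalence = 0.003231/0.3318 = 0.009738 L.
At equivalence all the acid is converted to ClO-; total volume = 0.01532 + 0.009738 = 0.02506 L, so [ClO-] = 0.003231/0.02506 = 0.1289 M.
Kb = Kw/Ka = 1.0e-14 / 3.0 x 10^-8 = 3.33e-7.
[OH^-] = sqrt(Kb x [ClO-]) = sqrt(3.33e-7 x 0.1289) = 0.000207 M.
pOH = 3.68, so pH = 14.00 - 3.68 = 10.32.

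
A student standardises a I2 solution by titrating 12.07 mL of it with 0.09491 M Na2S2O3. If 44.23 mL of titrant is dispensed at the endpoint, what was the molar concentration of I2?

0.174 M

n(Na2S2O3) = 0.09491 x 0.04423 = 0.004198 mol.
From the balanced equation, 2 mol Na2S2O3 reacts with 1 mol I2, so n(I2) = 0.004198 x 1/2 = 0.002099 mol.
[I2] = 0.002099 / 0.01207 L = 0.174 M.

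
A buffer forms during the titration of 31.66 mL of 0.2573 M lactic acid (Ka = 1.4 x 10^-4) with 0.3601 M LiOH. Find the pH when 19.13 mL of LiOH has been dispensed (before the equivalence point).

Initial n(HC3H5O3) = 0.2573 x 0.03166 = 0.008146 mol.
n(LiOH) added = 0.3601 x 0.01913 = 0.006889 mol, converting that many moles of HC3H5O3 to C3H5O3-.
Remaining n(HC3H5O3) = 0.001257 mol; n(C3H5O3-) = 0.006889 mol.
By Henderson-Hasselbalch, pH = pKa + log([A^-]/[HA]) = 3.85 + log(0.006889/0.001257) = 3.85 + (+0.74) = 4.59.

4.59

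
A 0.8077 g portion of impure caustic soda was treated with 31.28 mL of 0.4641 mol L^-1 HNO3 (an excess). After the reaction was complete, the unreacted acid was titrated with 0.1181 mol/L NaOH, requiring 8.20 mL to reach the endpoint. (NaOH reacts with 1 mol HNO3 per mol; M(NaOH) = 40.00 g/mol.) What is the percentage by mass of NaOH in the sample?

67.1%

Total n(HNO3) added = 0.4641 x 0.03128 = 0.01452 mol.
n(NaOH) used = 0.1181 x 0.008200 = 0.0009684 mol, which equals the excess n(HNO3).
So n(HNO3) consumed by the sample = 0.01452 - 0.0009684 = 0.01355 mol.
n(NaOH) = 0.01355 / 1 = 0.01355 mol.
mass NaOH = 0.01355 x 40.00 = 0.5419 g, so %NaOH = 0.5419/0.8077 x 100 = 67.1%.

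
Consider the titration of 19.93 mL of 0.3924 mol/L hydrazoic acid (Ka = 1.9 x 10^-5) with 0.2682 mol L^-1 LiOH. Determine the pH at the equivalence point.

8.96

n(HN3) = 0.3924 x 0.01993 = 0.007821 mol; V(LiOH) at equivalence = 0.007821/0.2682 = 0.02916 L.
At equivalence all the acid is converted to N3-; total volume = 0.01993 + 0.02916 = 0.04909 L, so [N3-] = 0.007821/0.04909 = 0.1593 M.
Kb = Kw/Ka = 1.0e-14 / 1.9 x 10^-5 = 5.26e-10.
[OH^-] = sqrt(Kb x [N3-]) = sqrt(5.26e-10 x 0.1593) = 9.16e-6 M.
pOH = 5.04, so pH = 14.00 - 5.04 = 8.96.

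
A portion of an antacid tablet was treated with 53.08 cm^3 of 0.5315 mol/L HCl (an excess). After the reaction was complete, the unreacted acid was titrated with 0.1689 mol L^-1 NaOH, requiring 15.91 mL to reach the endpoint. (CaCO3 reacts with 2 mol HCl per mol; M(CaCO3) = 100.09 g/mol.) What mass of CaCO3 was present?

1.28 g

Total n(HCl) added = 0.5315 x 0.05308 = 0.02821 mol.
n(NaOH) used = 0.1689 x 0.01591 = 0.002687 mol, which equals the excess n(HCl).
So n(HCl) consumed by the sample = 0.02821 - 0.002687 = 0.02552 mol.
n(CaCO3) = 0.02552 / 2 = 0.01276 mol.
mass = 0.01276 mol x 100.09 g/mol = 1.28 g.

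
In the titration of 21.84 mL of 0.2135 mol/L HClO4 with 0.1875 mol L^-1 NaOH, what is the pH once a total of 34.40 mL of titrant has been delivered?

n(acid) = 0.2135 x 0.02184 = 0.004663 mol; n(NaOH) added = 0.1875 x 0.03440 = 0.006450 mol.
Base is in excess by 0.006450 - 0.004663 = 0.001787 mol in a total volume of 0.05624 L.
[OH^-] = 0.001787/0.05624 = 0.03178 M, so pOH = 1.50 and pH = 14.00 - 1.50 = 12.50.

12.50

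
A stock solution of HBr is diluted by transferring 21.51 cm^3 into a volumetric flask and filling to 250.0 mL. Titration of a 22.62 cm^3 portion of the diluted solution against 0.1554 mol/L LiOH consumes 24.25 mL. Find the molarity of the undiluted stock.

1.94 M

n(LiOH) = 0.1554 x 0.02425 = 0.003768 mol.
n(HBr) in the aliquot = 0.003768 mol.
[diluted HBr] = 0.003768 / 0.02262 = 0.1666 M.
Dilution factor = 250.0/21.51 = 11.62, so [stock] = 0.1666 x 11.62 = 1.94 M.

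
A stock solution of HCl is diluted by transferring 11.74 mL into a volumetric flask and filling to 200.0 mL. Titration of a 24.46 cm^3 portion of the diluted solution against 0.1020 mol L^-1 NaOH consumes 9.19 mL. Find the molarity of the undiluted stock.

0.653 M

n(NaOH) = 0.1020 x 0.009190 = 0.0009374 mol.
n(HCl) in the aliquot = 0.0009374 mol.
[diluted HCl] = 0.0009374 / 0.02446 = 0.03832 M.
Dilution factor = 200.0/11.74 = 17.04, so [stock] = 0.03832 x 17.04 = 0.653 M.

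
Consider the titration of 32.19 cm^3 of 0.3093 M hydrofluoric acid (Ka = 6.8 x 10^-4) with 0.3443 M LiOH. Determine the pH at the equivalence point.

n(HF) = 0.3093 x 0.03219 = 0.009956 mol; V(LiOH) at equivalence = 0.009956/0.3443 = 0.02892 L.
At equivalence all the acid is converted to F-; total volume = 0.03219 + 0.02892 = 0.06111 L, so [F-] = 0.009956/0.06111 = 0.1629 M.
Kb = Kw/Ka = 1.0e-14 / 6.8 x 10^-4 = 1.47e-11.
[OH^-] = sqrt(Kb x [F-]) = sqrt(1.47e-11 x 0.1629) = 1.55e-6 M.
pOH = 5.81, so pH = 14.00 - 5.81 = 8.19.

8.19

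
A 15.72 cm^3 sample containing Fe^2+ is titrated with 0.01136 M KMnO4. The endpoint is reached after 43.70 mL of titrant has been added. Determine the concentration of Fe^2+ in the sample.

0.158 M

n(KMnO4) = 0.01136 x 0.04370 = 0.0004964 mol.
From the balanced equation, 1 mol KMnO4 reacts with 5 mol Fe^2+, so n(Fe^2+) = 0.0004964 x 5/1 = 0.002482 mol.
[Fe^2+] = 0.002482 / 0.01572 L = 0.158 M.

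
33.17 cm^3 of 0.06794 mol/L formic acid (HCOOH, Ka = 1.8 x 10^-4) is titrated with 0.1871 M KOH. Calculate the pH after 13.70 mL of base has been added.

n(acid) = 0.06794 x 0.03317 = 0.002254 mol; n(KOH) added = 0.1871 x 0.01370 = 0.002563 mol.
Base is in excess by 0.002563 - 0.002254 = 0.0003097 mol in a total volume of 0.04687 L.
[OH^-] = 0.0003097/0.04687 = 0.006608 M, so pOH = 2.18 and pH = 14.00 - 2.18 = 11.82.

11.82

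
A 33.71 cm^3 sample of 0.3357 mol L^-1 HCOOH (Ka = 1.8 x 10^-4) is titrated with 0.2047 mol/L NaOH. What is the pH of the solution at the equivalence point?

n(HCOOH) = 0.3357 x 0.03371 = 0.01132 mol; V(NaOH) at equivalence = 0.01132/0.2047 = 0.05528 L.
At equivalence all the acid is converted to HCOO-; total volume = 0.03371 + 0.05528 = 0.08899 L, so [HCOO-] = 0.01132/0.08899 = 0.1272 M.
Kb = Kw/Ka = 1.0e-14 / 1.8 x 10^-4 = 5.56e-11.
[OH^-] = sqrt(Kb x [HCOO-]) = sqrt(5.56e-11 x 0.1272) = 2.66e-6 M.
pOH = 5.58, so pH = 14.00 - 5.58 = 8.42.

8.42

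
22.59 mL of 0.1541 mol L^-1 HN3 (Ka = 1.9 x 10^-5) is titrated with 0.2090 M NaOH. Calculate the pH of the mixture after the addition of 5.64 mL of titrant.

Initial n(HN3) = 0.1541 x 0.02259 = 0.003481 mol.
n(NaOH) added = 0.2090 x 0.005640 = 0.001179 mol, converting that many moles of HN3 to N3-.
Remaining n(HN3) = 0.002302 mol; n(N3-) = 0.001179 mol.
By Henderson-Hasselbalch, pH = pKa + log([A^-]/[HA]) = 4.72 + log(0.001179/0.002302) = 4.72 + (-0.29) = 4.43.

4.43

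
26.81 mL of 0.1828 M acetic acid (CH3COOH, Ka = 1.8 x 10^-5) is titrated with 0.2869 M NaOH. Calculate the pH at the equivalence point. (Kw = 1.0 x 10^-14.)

8.90

n(CH3COOH) = 0.1828 x 0.02681 = 0.004901 mol; V(NaOH) at equivalence = 0.004901/0.2869 = 0.01708 L.
At equivalence all the acid is converted to CH3COO-; total volume = 0.02681 + 0.01708 = 0.04389 L, so [CH3COO-] = 0.004901/0.04389 = 0.1117 M.
Kb = Kw/Ka = 1.0e-14 / 1.8 x 10^-5 = 5.56e-10.
[OH^-] = sqrt(Kb x [CH3COO-]) = sqrt(5.56e-10 x 0.1117) = 7.88e-6 M.
pOH = 5.10, so pH = 14.00 - 5.10 = 8.90.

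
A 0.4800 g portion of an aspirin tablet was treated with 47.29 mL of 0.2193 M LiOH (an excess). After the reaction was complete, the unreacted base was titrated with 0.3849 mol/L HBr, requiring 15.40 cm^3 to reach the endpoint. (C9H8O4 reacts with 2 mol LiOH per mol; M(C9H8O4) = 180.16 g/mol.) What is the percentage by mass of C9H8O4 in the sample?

Total n(LiOH) added = 0.2193 x 0.04729 = 0.01037 mol.
n(HBr) used = 0.3849 x 0.01540 = 0.005927 mol, which equals the excess n(LiOH).
So n(LiOH) consumed by the sample = 0.01037 - 0.005927 = 0.004443 mol.
n(C9H8O4) = 0.004443 / 2 = 0.002222 mol.
mass C9H8O4 = 0.002222 x 180.16 = 0.4002 g, so %C9H8O4 = 0.4002/0.4800 x 100 = 83.4%.

83.4%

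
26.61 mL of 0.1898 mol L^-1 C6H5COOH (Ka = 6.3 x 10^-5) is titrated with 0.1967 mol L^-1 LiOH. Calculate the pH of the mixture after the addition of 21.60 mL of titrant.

4.92

Initial n(C6H5COOH) = 0.1898 x 0.02661 = 0.005051 mol.
n(LiOH) added = 0.1967 x 0.02160 = 0.004249 mol, converting that many moles of C6H5COOH to C6H5COO-.
Remaining n(C6H5COOH) = 0.0008019 mol; n(C6H5COO-) = 0.004249 mol.
By Henderson-Hasselbalch, pH = pKa + log([A^-]/[HA]) = 4.20 + log(0.004249/0.0008019) = 4.20 + (+0.72) = 4.92.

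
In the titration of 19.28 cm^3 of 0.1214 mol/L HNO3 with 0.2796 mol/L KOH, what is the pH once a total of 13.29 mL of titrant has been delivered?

12.63

n(acid) = 0.1214 x 0.01928 = 0.002341 mol; n(KOH) added = 0.2796 x 0.01329 = 0.003716 mol.
Base is in excess by 0.003716 - 0.002341 = 0.001375 mol in a total volume of 0.03257 L.
[OH^-] = 0.001375/0.03257 = 0.04223 M, so pOH = 1.37 and pH = 14.00 - 1.37 = 12.63.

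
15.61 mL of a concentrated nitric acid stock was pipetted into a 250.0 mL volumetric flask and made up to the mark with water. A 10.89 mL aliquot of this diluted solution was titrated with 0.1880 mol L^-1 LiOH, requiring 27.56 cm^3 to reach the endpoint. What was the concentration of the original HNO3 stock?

7.62 M

n(LiOH) = 0.1880 x 0.02756 = 0.005181 mol.
n(HNO3) in the aliquot = 0.005181 mol.
[diluted HNO3] = 0.005181 / 0.01089 = 0.4758 M.
Dilution factor = 250.0/15.61 = 16.02, so [stock] = 0.4758 x 16.02 = 7.62 M.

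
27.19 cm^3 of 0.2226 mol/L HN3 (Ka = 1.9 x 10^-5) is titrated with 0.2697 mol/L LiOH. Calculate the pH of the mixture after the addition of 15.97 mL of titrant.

Initial n(HN3) = 0.2226 x 0.02719 = 0.006052 mol.
n(LiOH) added = 0.2697 x 0.01597 = 0.004307 mol, converting that many moles of HN3 to N3-.
Remaining n(HN3) = 0.001745 mol; n(N3-) = 0.004307 mol.
By Henderson-Hasselbalch, pH = pKa + log([A^-]/[HA]) = 4.72 + log(0.004307/0.001745) = 4.72 + (+0.39) = 5.11.

5.11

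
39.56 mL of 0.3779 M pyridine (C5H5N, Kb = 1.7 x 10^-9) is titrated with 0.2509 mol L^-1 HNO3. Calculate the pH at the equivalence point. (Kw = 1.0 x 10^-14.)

n(C5H5N) = 0.3779 x 0.03956 = 0.01495 mol; V(HNO3) at equivalence = 0.01495/0.2509 = 0.05958 L.
At equivalence the base is fully converted to C5H5NH+; total volume = 0.09914 L, so [C5H5NH+] = 0.01495/0.09914 = 0.1508 M.
Ka(C5H5NH+) = Kw/Kb = 1.0e-14 / 1.7 x 10^-9 = 5.88e-6.
[H^+] = sqrt(Ka x [C5H5NH+]) = sqrt(5.88e-6 x 0.1508) = 0.000942 M.
pH = -log(0.000942) = 3.03.

3.03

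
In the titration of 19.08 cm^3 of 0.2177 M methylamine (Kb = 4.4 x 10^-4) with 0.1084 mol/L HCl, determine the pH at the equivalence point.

5.89

n(CH3NH2) = 0.2177 x 0.01908 = 0.004154 mol; V(HCl) at equivalence = 0.004154/0.1084 = 0.03832 L.
At equivalence the base is fully converted to CH3NH3+; total volume = 0.05740 L, so [CH3NH3+] = 0.004154/0.05740 = 0.07237 M.
Ka(CH3NH3+) = Kw/Kb = 1.0e-14 / 4.4 x 10^-4 = 2.27e-11.
[H^+] = sqrt(Ka x [CH3NH3+]) = sqrt(2.27e-11 x 0.07237) = 1.28e-6 M.
pH = -log(1.28e-6) = 5.89.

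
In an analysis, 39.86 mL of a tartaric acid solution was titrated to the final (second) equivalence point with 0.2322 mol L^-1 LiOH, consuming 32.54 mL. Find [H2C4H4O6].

n(LiOH) = 0.2322 x 0.03254 = 0.007556 mol.
At the final (second) equivalence point, 2 mol OH^- react per mol H2C4H4O6, so n(H2C4H4O6) = 0.007556 / 2 = 0.003778 mol.
[H2C4H4O6] = 0.003778 / 0.03986 L = 0.0948 M.

0.0948 M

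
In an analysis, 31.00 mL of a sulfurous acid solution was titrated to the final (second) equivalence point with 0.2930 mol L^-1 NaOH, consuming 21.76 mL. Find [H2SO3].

n(NaOH) = 0.2930 x 0.02176 = 0.006376 mol.
At the final (second) equivalence point, 2 mol OH^- react per mol H2SO3, so n(H2SO3) = 0.006376 / 2 = 0.003188 mol.
[H2SO3] = 0.003188 / 0.03100 L = 0.103 M.

0.103 M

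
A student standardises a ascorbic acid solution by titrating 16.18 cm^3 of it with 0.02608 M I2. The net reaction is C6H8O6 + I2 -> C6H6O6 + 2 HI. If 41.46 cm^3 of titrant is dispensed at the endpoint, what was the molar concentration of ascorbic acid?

0.0668 M

n(I2) = 0.02608 x 0.04146 = 0.001081 mol.
From the balanced equation, 1 mol I2 reacts with 1 mol ascorbic acid, so n(ascorbic acid) = 0.001081 x 1/1 = 0.001081 mol.
[ascorbic acid] = 0.001081 / 0.01618 L = 0.0668 M.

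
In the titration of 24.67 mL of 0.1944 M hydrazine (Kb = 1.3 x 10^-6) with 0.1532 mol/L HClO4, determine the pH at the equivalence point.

4.59

n(N2H4) = 0.1944 x 0.02467 = 0.004796 mol; V(HClO4) at equivalence = 0.004796/0.1532 = 0.03130 L.
At equivalence the base is fully converted to N2H5+; total volume = 0.05597 L, so [N2H5+] = 0.004796/0.05597 = 0.08568 M.
Ka(N2H5+) = Kw/Kb = 1.0e-14 / 1.3 x 10^-6 = 7.69e-9.
[H^+] = sqrt(Ka x [N2H5+]) = sqrt(7.69e-9 x 0.08568) = 2.57e-5 M.
pH = -log(2.57e-5) = 4.59.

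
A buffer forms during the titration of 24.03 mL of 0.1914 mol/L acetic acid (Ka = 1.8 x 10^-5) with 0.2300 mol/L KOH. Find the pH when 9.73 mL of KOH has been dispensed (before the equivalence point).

4.72

Initial n(CH3COOH) = 0.1914 x 0.02403 = 0.004599 mol.
n(KOH) added = 0.2300 x 0.009730 = 0.002238 mol, converting that many moles of CH3COOH to CH3COO-.
Remaining n(CH3COOH) = 0.002361 mol; n(CH3COO-) = 0.002238 mol.
By Henderson-Hasselbalch, pH = pKa + log([A^-]/[HA]) = 4.74 + log(0.002238/0.002361) = 4.74 + (-0.02) = 4.72.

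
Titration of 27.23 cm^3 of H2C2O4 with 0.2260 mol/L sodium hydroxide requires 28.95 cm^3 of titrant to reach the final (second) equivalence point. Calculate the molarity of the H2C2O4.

n(NaOH) = 0.2260 x 0.02895 = 0.006543 mol.
At the final (second) equivalence point, 2 mol OH^- react per mol H2C2O4, so n(H2C2O4) = 0.006543 / 2 = 0.003271 mol.
[H2C2O4] = 0.003271 / 0.02723 L = 0.120 M.

0.120 M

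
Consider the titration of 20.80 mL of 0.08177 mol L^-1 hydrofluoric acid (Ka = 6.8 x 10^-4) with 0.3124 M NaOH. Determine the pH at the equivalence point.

n(HF) = 0.08177 x 0.02080 = 0.001701 mol; V(NaOH) at equivalence = 0.001701/0.3124 = 0.005444 L.
At equivalence all the acid is converted to F-; total volume = 0.02080 + 0.005444 = 0.02624 L, so [F-] = 0.001701/0.02624 = 0.06481 M.
Kb = Kw/Ka = 1.0e-14 / 6.8 x 10^-4 = 1.47e-11.
[OH^-] = sqrt(Kb x [F-]) = sqrt(1.47e-11 x 0.06481) = 9.76e-7 M.
pOH = 6.01, so pH = 14.00 - 6.01 = 7.99.

7.99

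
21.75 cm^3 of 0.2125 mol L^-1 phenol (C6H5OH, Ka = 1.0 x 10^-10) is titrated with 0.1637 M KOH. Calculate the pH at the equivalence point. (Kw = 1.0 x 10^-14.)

11.48

n(C6H5OH) = 0.2125 x 0.02175 = 0.004622 mol; V(KOH) at equivalence = 0.004622/0.1637 = 0.02823 L.
At equivalence all the acid is converted to C6H5O-; total volume = 0.02175 + 0.02823 = 0.04998 L, so [C6H5O-] = 0.004622/0.04998 = 0.09247 M.
Kb = Kw/Ka = 1.0e-14 / 1.0 x 10^-10 = 0.000100.
[OH^-] = sqrt(Kb x [C6H5O-]) = sqrt(0.000100 x 0.09247) = 0.00304 M.
pOH = 2.52, so pH = 14.00 - 2.52 = 11.48.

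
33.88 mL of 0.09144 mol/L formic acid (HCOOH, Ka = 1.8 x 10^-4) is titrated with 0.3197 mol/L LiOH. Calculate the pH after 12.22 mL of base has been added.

12.24

n(acid) = 0.09144 x 0.03388 = 0.003098 mol; n(LiOH) added = 0.3197 x 0.01222 = 0.003907 mol.
Base is in excess by 0.003907 - 0.003098 = 0.0008087 mol in a total volume of 0.04610 L.
[OH^-] = 0.0008087/0.04610 = 0.01754 M, so pOH = 1.76 and pH = 14.00 - 1.76 = 12.24.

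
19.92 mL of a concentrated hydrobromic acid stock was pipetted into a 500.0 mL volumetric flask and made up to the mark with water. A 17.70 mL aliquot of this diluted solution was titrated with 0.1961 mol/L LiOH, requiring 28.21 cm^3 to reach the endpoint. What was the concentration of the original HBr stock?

n(LiOH) = 0.1961 x 0.02821 = 0.005532 mol.
n(HBr) in the aliquot = 0.005532 mol.
[diluted HBr] = 0.005532 / 0.01770 = 0.3125 M.
Dilution factor = 500.0/19.92 = 25.10, so [stock] = 0.3125 x 25.10 = 7.84 M.

7.84 M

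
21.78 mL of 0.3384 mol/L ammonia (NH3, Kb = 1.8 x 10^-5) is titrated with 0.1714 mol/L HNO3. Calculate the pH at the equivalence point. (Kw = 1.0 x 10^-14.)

n(NH3) = 0.3384 x 0.02178 = 0.007370 mol; V(HNO3) at equivalence = 0.007370/0.1714 = 0.04300 L.
At equivalence the base is fully converted to NH4+; total volume = 0.06478 L, so [NH4+] = 0.007370/0.06478 = 0.1138 M.
Ka(NH4+) = Kw/Kb = 1.0e-14 / 1.8 x 10^-5 = 5.56e-10.
[H^+] = sqrt(Ka x [NH4+]) = sqrt(5.56e-10 x 0.1138) = 7.95e-6 M.
pH = -log(7.95e-6) = 5.10.

5.10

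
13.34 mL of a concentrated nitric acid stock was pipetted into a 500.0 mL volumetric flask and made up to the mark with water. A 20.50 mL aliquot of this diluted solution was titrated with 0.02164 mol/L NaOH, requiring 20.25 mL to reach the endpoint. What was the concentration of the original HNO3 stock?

n(NaOH) = 0.02164 x 0.02025 = 0.0004382 mol.
n(HNO3) in the aliquot = 0.0004382 mol.
[diluted HNO3] = 0.0004382 / 0.02050 = 0.02138 M.
Dilution factor = 500.0/13.34 = 37.48, so [stock] = 0.02138 x 37.48 = 0.801 M.

0.801 M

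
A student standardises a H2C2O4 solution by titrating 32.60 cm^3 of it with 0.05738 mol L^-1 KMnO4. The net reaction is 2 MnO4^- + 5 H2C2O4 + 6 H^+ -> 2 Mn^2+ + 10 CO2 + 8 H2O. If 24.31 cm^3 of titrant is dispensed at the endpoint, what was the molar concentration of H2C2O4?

n(KMnO4) = 0.05738 x 0.02431 = 0.001395 mol.
From the balanced equation, 2 mol KMnO4 reacts with 5 mol H2C2O4, so n(H2C2O4) = 0.001395 x 5/2 = 0.003487 mol.
[H2C2O4] = 0.003487 / 0.03260 L = 0.107 M.

0.107 M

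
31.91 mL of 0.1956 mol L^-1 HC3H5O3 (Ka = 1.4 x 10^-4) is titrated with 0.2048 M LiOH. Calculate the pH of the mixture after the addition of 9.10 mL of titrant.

3.48

Initial n(HC3H5O3) = 0.1956 x 0.03191 = 0.006242 mol.
n(LiOH) added = 0.2048 x 0.009100 = 0.001864 mol, converting that many moles of HC3H5O3 to C3H5O3-.
Remaining n(HC3H5O3) = 0.004378 mol; n(C3H5O3-) = 0.001864 mol.
By Henderson-Hasselbalch, pH = pKa + log([A^-]/[HA]) = 3.85 + log(0.001864/0.004378) = 3.85 + (-0.37) = 3.48.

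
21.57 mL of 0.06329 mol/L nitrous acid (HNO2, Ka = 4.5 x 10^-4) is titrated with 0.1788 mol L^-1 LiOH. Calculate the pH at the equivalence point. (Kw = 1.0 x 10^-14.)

8.01

n(HNO2) = 0.06329 x 0.02157 = 0.001365 mol; V(LiOH) at equivalence = 0.001365/0.1788 = 0.007635 L.
At equivalence all the acid is converted to NO2-; total volume = 0.02157 + 0.007635 = 0.02921 L, so [NO2-] = 0.001365/0.02921 = 0.04674 M.
Kb = Kw/Ka = 1.0e-14 / 4.5 x 10^-4 = 2.22e-11.
[OH^-] = sqrt(Kb x [NO2-]) = sqrt(2.22e-11 x 0.04674) = 1.02e-6 M.
pOH = 5.99, so pH = 14.00 - 5.99 = 8.01.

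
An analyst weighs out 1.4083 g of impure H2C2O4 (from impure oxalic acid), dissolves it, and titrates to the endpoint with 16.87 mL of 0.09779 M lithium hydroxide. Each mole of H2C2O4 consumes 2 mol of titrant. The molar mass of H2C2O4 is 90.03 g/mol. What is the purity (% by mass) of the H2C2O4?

n(LiOH) = 0.09779 x 0.01687 = 0.001650 mol.
n(H2C2O4) = 0.001650 / 2 = 0.0008249 mol.
mass of H2C2O4 = 0.0008249 x 90.03 = 0.07426 g.
% purity = 0.07426 / 1.4083 x 100 = 5.27%.

5.27%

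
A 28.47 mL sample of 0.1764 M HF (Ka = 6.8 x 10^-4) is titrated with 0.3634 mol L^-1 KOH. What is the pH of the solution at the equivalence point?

8.12

n(HF) = 0.1764 x 0.02847 = 0.005022 mol; V(KOH) at equivalence = 0.005022/0.3634 = 0.01382 L.
At equivalence all the acid is converted to F-; total volume = 0.02847 + 0.01382 = 0.04229 L, so [F-] = 0.005022/0.04229 = 0.1188 M.
Kb = Kw/Ka = 1.0e-14 / 6.8 x 10^-4 = 1.47e-11.
[OH^-] = sqrt(Kb x [F-]) = sqrt(1.47e-11 x 0.1188) = 1.32e-6 M.
pOH = 5.88, so pH = 14.00 - 5.88 = 8.12.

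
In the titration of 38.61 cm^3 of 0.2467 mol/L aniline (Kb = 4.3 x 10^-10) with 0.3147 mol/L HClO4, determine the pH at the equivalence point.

2.75

n(C6H5NH2) = 0.2467 x 0.03861 = 0.009525 mol; V(HClO4) at equivalence = 0.009525/0.3147 = 0.03027 L.
At equivalence the base is fully converted to C6H5NH3+; total volume = 0.06888 L, so [C6H5NH3+] = 0.009525/0.06888 = 0.1383 M.
Ka(C6H5NH3+) = Kw/Kb = 1.0e-14 / 4.3 x 10^-10 = 2.33e-5.
[H^+] = sqrt(Ka x [C6H5NH3+]) = sqrt(2.33e-5 x 0.1383) = 0.00179 M.
pH = -log(0.00179) = 2.75.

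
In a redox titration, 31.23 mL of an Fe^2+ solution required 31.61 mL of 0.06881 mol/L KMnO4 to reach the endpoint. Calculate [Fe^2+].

n(KMnO4) = 0.06881 x 0.03161 = 0.002175 mol.
From the balanced equation, 1 mol KMnO4 reacts with 5 mol Fe^2+, so n(Fe^2+) = 0.002175 x 5/1 = 0.01088 mol.
[Fe^2+] = 0.01088 / 0.03123 L = 0.348 M.

0.348 M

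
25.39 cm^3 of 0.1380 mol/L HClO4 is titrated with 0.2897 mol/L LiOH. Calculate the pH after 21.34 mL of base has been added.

12.76

n(acid) = 0.1380 x 0.02539 = 0.003504 mol; n(LiOH) added = 0.2897 x 0.02134 = 0.006182 mol.
Base is in excess by 0.006182 - 0.003504 = 0.002678 mol in a total volume of 0.04673 L.
[OH^-] = 0.002678/0.04673 = 0.05732 M, so pOH = 1.24 and pH = 14.00 - 1.24 = 12.76.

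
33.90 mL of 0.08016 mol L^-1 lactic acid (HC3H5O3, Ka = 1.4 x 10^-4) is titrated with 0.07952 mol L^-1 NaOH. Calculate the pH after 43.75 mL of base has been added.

n(acid) = 0.08016 x 0.03390 = 0.002717 mol; n(NaOH) added = 0.07952 x 0.04375 = 0.003479 mol.
Base is in excess by 0.003479 - 0.002717 = 0.0007616 mol in a total volume of 0.07765 L.
[OH^-] = 0.0007616/0.07765 = 0.009808 M, so pOH = 2.01 and pH = 14.00 - 2.01 = 11.99.

11.99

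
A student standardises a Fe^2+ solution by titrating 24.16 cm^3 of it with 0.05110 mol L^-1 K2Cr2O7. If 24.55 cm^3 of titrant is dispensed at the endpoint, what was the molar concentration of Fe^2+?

0.312 M

n(K2Cr2O7) = 0.05110 x 0.02455 = 0.001255 mol.
From the balanced equation, 1 mol K2Cr2O7 reacts with 6 mol Fe^2+, so n(Fe^2+) = 0.001255 x 6/1 = 0.007527 mol.
[Fe^2+] = 0.007527 / 0.02416 L = 0.312 M.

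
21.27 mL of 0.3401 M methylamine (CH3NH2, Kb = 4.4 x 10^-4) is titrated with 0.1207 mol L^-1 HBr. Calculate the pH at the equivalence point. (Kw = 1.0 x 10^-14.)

5.85

n(CH3NH2) = 0.3401 x 0.02127 = 0.007234 mol; V(HBr) at equivalence = 0.007234/0.1207 = 0.05993 L.
At equivalence the base is fully converted to CH3NH3+; total volume = 0.08120 L, so [CH3NH3+] = 0.007234/0.08120 = 0.08908 M.
Ka(CH3NH3+) = Kw/Kb = 1.0e-14 / 4.4 x 10^-4 = 2.27e-11.
[H^+] = sqrt(Ka x [CH3NH3+]) = sqrt(2.27e-11 x 0.08908) = 1.42e-6 M.
pH = -log(1.42e-6) = 5.85.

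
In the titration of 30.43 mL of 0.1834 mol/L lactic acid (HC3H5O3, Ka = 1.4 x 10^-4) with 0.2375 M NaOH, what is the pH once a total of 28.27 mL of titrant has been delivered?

n(acid) = 0.1834 x 0.03043 = 0.005581 mol; n(NaOH) added = 0.2375 x 0.02827 = 0.006714 mol.
Base is in excess by 0.006714 - 0.005581 = 0.001133 mol in a total volume of 0.05870 L.
[OH^-] = 0.001133/0.05870 = 0.01931 M, so pOH = 1.71 and pH = 14.00 - 1.71 = 12.29.

12.29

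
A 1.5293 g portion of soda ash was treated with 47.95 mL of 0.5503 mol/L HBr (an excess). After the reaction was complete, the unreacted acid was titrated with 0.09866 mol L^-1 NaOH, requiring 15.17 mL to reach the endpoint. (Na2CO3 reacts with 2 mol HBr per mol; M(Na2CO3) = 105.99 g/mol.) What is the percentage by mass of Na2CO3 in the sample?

86.3%

Total n(HBr) added = 0.5503 x 0.04795 = 0.02639 mol.
n(NaOH) used = 0.09866 x 0.01517 = 0.001497 mol, which equals the excess n(HBr).
So n(HBr) consumed by the sample = 0.02639 - 0.001497 = 0.02489 mol.
n(Na2CO3) = 0.02489 / 2 = 0.01245 mol.
mass Na2CO3 = 0.01245 x 105.99 = 1.319 g, so %Na2CO3 = 1.319/1.5293 x 100 = 86.3%.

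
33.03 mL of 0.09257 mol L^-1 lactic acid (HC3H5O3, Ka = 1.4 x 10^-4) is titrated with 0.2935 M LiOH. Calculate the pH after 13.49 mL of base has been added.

n(acid) = 0.09257 x 0.03303 = 0.003058 mol; n(LiOH) added = 0.2935 x 0.01349 = 0.003959 mol.
Base is in excess by 0.003959 - 0.003058 = 0.0009017 mol in a total volume of 0.04652 L.
[OH^-] = 0.0009017/0.04652 = 0.01938 M, so pOH = 1.71 and pH = 14.00 - 1.71 = 12.29.

12.29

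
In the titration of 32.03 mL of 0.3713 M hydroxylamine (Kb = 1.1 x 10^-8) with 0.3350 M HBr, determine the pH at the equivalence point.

n(NH2OH) = 0.3713 x 0.03203 = 0.01189 mol; V(HBr) at equivalence = 0.01189/0.3350 = 0.03550 L.
At equivalence the base is fully converted to NH3OH+; total volume = 0.06753 L, so [NH3OH+] = 0.01189/0.06753 = 0.1761 M.
Ka(NH3OH+) = Kw/Kb = 1.0e-14 / 1.1 x 10^-8 = 9.09e-7.
[H^+] = sqrt(Ka x [NH3OH+]) = sqrt(9.09e-7 x 0.1761) = 0.000400 M.
pH = -log(0.000400) = 3.40.

3.40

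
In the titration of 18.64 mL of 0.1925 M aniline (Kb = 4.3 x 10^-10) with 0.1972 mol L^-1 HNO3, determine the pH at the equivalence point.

n(C6H5NH2) = 0.1925 x 0.01864 = 0.003588 mol; V(HNO3) at equivalence = 0.003588/0.1972 = 0.01820 L.
At equivalence the base is fully converted to C6H5NH3+; total volume = 0.03684 L, so [C6H5NH3+] = 0.003588/0.03684 = 0.09741 M.
Ka(C6H5NH3+) = Kw/Kb = 1.0e-14 / 4.3 x 10^-10 = 2.33e-5.
[H^+] = sqrt(Ka x [C6H5NH3+]) = sqrt(2.33e-5 x 0.09741) = 0.00151 M.
pH = -log(0.00151) = 2.82.

2.82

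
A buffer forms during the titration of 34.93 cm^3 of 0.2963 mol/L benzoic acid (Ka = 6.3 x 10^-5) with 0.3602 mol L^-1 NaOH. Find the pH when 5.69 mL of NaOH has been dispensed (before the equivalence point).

Initial n(C6H5COOH) = 0.2963 x 0.03493 = 0.01035 mol.
n(NaOH) added = 0.3602 x 0.005690 = 0.002050 mol, converting that many moles of C6H5COOH to C6H5COO-.
Remaining n(C6H5COOH) = 0.008300 mol; n(C6H5COO-) = 0.002050 mol.
By Henderson-Hasselbalch, pH = pKa + log([A^-]/[HA]) = 4.20 + log(0.002050/0.008300) = 4.20 + (-0.61) = 3.59.

3.59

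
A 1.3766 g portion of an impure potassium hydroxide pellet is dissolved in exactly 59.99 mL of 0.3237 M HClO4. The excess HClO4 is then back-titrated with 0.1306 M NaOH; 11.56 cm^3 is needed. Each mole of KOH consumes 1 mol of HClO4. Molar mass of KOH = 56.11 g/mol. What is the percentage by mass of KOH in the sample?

Total n(HClO4) added = 0.3237 x 0.05999 = 0.01942 mol.
n(NaOH) used = 0.1306 x 0.01156 = 0.001510 mol, which equals the excess n(HClO4).
So n(HClO4) consumed by the sample = 0.01942 - 0.001510 = 0.01791 mol.
n(KOH) = 0.01791 / 1 = 0.01791 mol.
mass KOH = 0.01791 x 56.11 = 1.005 g, so %KOH = 1.005/1.3766 x 100 = 73.0%.

73.0%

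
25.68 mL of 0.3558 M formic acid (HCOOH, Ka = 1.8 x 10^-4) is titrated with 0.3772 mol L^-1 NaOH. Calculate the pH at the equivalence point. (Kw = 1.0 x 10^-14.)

8.50

n(HCOOH) = 0.3558 x 0.02568 = 0.009137 mol; V(NaOH) at equivalence = 0.009137/0.3772 = 0.02422 L.
At equivalence all the acid is converted to HCOO-; total volume = 0.02568 + 0.02422 = 0.04990 L, so [HCOO-] = 0.009137/0.04990 = 0.1831 M.
Kb = Kw/Ka = 1.0e-14 / 1.8 x 10^-4 = 5.56e-11.
[OH^-] = sqrt(Kb x [HCOO-]) = sqrt(5.56e-11 x 0.1831) = 3.19e-6 M.
pOH = 5.50, so pH = 14.00 - 5.50 = 8.50.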